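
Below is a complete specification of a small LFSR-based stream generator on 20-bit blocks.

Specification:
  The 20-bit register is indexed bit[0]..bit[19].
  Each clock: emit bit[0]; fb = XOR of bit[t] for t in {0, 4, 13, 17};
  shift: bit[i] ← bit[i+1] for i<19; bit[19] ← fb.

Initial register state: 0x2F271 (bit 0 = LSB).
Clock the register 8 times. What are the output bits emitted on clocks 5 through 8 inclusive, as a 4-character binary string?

reg_0 = 0x2F271
clock 1: out=1, reg = 0x17938
clock 2: out=0, reg = 0x0BC9C
clock 3: out=0, reg = 0x05E4E
clock 4: out=0, reg = 0x02F27
clock 5: out=1, reg = 0x01793
clock 6: out=1, reg = 0x00BC9
clock 7: out=1, reg = 0x805E4
clock 8: out=0, reg = 0x402F2

1110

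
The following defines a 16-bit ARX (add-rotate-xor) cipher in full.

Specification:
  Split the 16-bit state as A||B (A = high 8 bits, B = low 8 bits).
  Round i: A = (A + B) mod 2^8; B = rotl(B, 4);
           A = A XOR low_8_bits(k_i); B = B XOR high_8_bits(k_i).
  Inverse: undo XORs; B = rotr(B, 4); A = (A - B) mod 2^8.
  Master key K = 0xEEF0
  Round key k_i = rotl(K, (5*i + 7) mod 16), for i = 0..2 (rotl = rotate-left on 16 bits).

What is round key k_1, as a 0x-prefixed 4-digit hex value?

0x0EEF

K = 0xEEF0
k_0 = rotl(K, (5*0+7) mod 16) = rotl(K, 7) = 0x7877
k_1 = rotl(K, (5*1+7) mod 16) = rotl(K, 12) = 0x0EEF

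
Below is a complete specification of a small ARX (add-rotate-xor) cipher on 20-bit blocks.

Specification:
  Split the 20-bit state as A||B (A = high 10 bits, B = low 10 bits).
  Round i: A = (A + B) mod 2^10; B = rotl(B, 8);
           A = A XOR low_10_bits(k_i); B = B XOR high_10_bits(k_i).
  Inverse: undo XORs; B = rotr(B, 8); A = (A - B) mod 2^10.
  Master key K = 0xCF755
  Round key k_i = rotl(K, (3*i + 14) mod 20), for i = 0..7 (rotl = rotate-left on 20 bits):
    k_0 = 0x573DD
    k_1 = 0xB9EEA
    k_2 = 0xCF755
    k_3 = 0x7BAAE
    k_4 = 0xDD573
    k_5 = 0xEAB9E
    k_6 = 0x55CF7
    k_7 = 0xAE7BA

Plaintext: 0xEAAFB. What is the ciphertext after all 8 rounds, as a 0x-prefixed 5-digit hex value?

s_0 = plaintext = 0xEAAFB
s_1 = Round(s_0, k_0) = 0x5E2E2
s_2 = Round(s_1, k_1) = 0xAC05F
s_3 = Round(s_2, k_2) = 0x1682A
s_4 = Round(s_3, k_3) = 0x8ABE4
s_5 = Round(s_4, k_4) = 0xDF78C
s_6 = Round(s_5, k_5) = 0x25F49
s_7 = Round(s_6, k_6) = 0xC5C85
s_8 = Round(s_7, k_7) = 0x09B98

0x09B98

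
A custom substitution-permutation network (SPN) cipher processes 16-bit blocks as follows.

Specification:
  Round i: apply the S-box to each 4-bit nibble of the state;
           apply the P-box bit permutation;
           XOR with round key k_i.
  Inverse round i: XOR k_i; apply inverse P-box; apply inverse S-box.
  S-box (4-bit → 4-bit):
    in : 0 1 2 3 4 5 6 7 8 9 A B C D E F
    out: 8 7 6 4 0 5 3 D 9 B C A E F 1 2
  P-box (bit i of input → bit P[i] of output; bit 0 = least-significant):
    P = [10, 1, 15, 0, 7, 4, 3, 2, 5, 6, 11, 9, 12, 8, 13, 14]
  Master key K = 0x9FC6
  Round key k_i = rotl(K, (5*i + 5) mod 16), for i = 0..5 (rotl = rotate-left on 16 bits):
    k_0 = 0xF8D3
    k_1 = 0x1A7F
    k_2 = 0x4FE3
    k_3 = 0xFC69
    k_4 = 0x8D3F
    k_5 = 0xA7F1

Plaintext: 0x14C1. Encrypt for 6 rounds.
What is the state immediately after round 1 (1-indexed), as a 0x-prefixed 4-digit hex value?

0x4DCD

s_0 = plaintext = 0x14C1
s_1 = Round(s_0, k_0) = 0x4DCD
s_2 = Round(s_1, k_1) = 0x9400
s_3 = Round(s_2, k_2) = 0x1EE6
s_4 = Round(s_3, k_3) = 0xC9CB
s_5 = Round(s_4, k_4) = 0xEE40
s_6 = Round(s_5, k_5) = 0xB7D0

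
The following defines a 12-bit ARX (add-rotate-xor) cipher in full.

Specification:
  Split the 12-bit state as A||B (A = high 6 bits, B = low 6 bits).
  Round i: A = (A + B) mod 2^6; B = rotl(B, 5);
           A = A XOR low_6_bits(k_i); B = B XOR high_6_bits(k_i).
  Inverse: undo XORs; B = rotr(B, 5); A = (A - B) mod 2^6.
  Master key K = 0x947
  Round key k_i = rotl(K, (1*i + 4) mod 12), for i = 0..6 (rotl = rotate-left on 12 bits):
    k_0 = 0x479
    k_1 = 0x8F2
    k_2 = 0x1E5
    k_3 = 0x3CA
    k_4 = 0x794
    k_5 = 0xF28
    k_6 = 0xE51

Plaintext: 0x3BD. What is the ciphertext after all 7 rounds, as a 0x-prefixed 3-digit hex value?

0x90D

s_0 = plaintext = 0x3BD
s_1 = Round(s_0, k_0) = 0xCAF
s_2 = Round(s_1, k_1) = 0x4D4
s_3 = Round(s_2, k_2) = 0x08D
s_4 = Round(s_3, k_3) = 0x169
s_5 = Round(s_4, k_4) = 0xEAA
s_6 = Round(s_5, k_5) = 0x329
s_7 = Round(s_6, k_6) = 0x90D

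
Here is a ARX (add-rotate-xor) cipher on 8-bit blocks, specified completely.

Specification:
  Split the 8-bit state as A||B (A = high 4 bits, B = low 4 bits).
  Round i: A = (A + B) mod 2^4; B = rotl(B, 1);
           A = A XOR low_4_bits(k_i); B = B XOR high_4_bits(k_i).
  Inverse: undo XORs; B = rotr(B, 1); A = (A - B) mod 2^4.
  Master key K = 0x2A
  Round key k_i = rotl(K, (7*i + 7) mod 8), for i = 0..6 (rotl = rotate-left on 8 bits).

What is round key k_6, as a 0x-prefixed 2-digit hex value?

0x54

K = 0x2A
k_0 = rotl(K, (7*0+7) mod 8) = rotl(K, 7) = 0x15
k_1 = rotl(K, (7*1+7) mod 8) = rotl(K, 6) = 0x8A
k_2 = rotl(K, (7*2+7) mod 8) = rotl(K, 5) = 0x45
k_3 = rotl(K, (7*3+7) mod 8) = rotl(K, 4) = 0xA2
k_4 = rotl(K, (7*4+7) mod 8) = rotl(K, 3) = 0x51
k_5 = rotl(K, (7*5+7) mod 8) = rotl(K, 2) = 0xA8
k_6 = rotl(K, (7*6+7) mod 8) = rotl(K, 1) = 0x54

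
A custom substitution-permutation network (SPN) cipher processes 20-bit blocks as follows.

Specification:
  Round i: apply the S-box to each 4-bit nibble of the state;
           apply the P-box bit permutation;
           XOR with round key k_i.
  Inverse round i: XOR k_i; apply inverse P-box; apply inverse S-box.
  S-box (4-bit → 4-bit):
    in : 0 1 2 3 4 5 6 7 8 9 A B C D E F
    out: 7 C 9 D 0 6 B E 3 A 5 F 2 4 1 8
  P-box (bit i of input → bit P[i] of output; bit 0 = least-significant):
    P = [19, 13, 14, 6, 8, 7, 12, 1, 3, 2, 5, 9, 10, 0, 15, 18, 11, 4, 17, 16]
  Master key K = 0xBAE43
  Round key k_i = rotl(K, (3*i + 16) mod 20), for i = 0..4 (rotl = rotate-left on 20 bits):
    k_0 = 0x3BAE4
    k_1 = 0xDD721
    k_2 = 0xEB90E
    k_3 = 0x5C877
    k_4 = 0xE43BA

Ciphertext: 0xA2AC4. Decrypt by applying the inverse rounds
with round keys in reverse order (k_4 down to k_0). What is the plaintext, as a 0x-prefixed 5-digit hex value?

0x9E2E1

s_0 = ciphertext = 0xA2AC4
s_1 = InvRound(s_0, k_4) = 0x8F027
s_2 = InvRound(s_1, k_3) = 0x6F4D6
s_3 = InvRound(s_2, k_2) = 0x8EE83
s_4 = InvRound(s_3, k_1) = 0x2FDBC
s_5 = InvRound(s_4, k_0) = 0x9E2E1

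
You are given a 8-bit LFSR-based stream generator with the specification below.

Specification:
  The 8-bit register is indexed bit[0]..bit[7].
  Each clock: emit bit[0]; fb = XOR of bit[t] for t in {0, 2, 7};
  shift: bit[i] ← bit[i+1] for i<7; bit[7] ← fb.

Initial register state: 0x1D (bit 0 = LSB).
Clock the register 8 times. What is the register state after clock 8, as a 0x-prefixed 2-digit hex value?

reg_0 = 0x1D
clock 1: out=1, reg = 0x0E
clock 2: out=0, reg = 0x87
clock 3: out=1, reg = 0xC3
clock 4: out=1, reg = 0x61
clock 5: out=1, reg = 0xB0
clock 6: out=0, reg = 0xD8
clock 7: out=0, reg = 0xEC
clock 8: out=0, reg = 0x76

0x76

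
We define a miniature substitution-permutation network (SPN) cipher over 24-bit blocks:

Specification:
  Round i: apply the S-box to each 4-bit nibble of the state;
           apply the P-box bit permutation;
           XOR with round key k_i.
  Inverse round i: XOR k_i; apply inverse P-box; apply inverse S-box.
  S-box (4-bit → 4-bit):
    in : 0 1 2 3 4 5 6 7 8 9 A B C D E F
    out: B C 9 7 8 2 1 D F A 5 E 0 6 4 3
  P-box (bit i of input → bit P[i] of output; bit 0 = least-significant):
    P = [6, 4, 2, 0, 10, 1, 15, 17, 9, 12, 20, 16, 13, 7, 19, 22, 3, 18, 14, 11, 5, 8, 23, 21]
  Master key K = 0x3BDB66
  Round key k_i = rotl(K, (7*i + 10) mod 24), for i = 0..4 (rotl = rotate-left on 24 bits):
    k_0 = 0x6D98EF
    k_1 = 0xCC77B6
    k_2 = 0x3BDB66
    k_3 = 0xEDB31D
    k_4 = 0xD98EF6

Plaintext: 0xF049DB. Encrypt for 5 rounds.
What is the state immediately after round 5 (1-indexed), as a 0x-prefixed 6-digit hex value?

0xD4C6D8

s_0 = plaintext = 0xF049DB
s_1 = Round(s_0, k_0) = 0x2801D0
s_2 = Round(s_1, k_1) = 0xB99F4D
s_3 = Round(s_2, k_2) = 0xDDC0F2
s_4 = Round(s_3, k_3) = 0x68E45E
s_5 = Round(s_4, k_4) = 0xD4C6D8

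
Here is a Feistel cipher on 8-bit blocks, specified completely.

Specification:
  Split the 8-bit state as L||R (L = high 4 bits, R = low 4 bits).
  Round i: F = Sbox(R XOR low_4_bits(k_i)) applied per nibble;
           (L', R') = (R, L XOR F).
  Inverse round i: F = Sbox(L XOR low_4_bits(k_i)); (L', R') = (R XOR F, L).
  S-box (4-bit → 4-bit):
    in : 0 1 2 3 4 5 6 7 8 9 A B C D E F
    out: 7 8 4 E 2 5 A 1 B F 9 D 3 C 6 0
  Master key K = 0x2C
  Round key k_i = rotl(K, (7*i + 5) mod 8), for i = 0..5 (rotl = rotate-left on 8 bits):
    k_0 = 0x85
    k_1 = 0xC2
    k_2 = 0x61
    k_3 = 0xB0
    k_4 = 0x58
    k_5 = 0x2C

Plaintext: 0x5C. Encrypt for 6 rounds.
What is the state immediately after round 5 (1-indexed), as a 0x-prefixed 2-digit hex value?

s_0 = plaintext = 0x5C
s_1 = Round(s_0, k_0) = 0xCA
s_2 = Round(s_1, k_1) = 0xA7
s_3 = Round(s_2, k_2) = 0x70
s_4 = Round(s_3, k_3) = 0x00
s_5 = Round(s_4, k_4) = 0x0B
s_6 = Round(s_5, k_5) = 0xB1

0x0B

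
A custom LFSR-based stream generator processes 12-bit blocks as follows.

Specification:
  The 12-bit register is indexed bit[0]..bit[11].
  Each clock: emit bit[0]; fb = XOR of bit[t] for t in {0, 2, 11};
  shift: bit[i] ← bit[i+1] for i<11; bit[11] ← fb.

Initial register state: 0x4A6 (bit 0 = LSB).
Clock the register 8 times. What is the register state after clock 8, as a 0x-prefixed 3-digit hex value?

reg_0 = 0x4A6
clock 1: out=0, reg = 0xA53
clock 2: out=1, reg = 0x529
clock 3: out=1, reg = 0xA94
clock 4: out=0, reg = 0x54A
clock 5: out=0, reg = 0x2A5
clock 6: out=1, reg = 0x152
clock 7: out=0, reg = 0x0A9
clock 8: out=1, reg = 0x854

0x854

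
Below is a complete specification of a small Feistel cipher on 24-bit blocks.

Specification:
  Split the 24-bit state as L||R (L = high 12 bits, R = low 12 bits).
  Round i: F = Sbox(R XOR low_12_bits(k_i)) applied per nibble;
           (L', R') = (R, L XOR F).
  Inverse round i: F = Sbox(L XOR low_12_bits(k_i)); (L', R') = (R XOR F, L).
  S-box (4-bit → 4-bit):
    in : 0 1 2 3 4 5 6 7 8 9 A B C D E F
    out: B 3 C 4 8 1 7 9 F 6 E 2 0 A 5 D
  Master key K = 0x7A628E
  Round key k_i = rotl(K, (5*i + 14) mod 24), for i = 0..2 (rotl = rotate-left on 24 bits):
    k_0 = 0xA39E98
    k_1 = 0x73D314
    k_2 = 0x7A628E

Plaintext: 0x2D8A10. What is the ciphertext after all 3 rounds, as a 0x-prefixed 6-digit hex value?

0xC54F89

s_0 = plaintext = 0x2D8A10
s_1 = Round(s_0, k_0) = 0xA10A27
s_2 = Round(s_1, k_1) = 0xA27C54
s_3 = Round(s_2, k_2) = 0xC54F89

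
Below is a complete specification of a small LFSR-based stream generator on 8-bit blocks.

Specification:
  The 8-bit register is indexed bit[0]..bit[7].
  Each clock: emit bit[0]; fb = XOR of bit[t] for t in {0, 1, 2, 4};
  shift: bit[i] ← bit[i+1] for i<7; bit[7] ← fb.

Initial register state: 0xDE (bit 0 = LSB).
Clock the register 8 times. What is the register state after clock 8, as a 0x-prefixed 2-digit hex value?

reg_0 = 0xDE
clock 1: out=0, reg = 0xEF
clock 2: out=1, reg = 0xF7
clock 3: out=1, reg = 0x7B
clock 4: out=1, reg = 0xBD
clock 5: out=1, reg = 0xDE
clock 6: out=0, reg = 0xEF
clock 7: out=1, reg = 0xF7
clock 8: out=1, reg = 0x7B

0x7B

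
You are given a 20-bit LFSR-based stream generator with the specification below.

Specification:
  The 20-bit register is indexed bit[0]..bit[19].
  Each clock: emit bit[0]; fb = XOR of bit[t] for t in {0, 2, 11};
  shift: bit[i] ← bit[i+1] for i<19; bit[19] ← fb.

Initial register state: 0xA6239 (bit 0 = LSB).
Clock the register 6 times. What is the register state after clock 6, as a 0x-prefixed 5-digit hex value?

reg_0 = 0xA6239
clock 1: out=1, reg = 0xD311C
clock 2: out=0, reg = 0xE988E
clock 3: out=0, reg = 0x74C47
clock 4: out=1, reg = 0xBA623
clock 5: out=1, reg = 0xDD311
clock 6: out=1, reg = 0xEE988

0xEE988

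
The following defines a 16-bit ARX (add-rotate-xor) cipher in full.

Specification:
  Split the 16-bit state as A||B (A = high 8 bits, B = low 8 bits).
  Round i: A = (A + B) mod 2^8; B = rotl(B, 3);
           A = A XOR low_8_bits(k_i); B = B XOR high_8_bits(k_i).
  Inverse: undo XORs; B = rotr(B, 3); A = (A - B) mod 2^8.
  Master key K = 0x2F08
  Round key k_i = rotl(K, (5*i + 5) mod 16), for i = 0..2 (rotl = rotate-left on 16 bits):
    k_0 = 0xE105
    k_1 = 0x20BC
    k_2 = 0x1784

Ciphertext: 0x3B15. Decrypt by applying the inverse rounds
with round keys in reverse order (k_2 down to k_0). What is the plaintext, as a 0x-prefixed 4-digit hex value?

s_0 = ciphertext = 0x3B15
s_1 = InvRound(s_0, k_2) = 0x7F40
s_2 = InvRound(s_1, k_1) = 0xB70C
s_3 = InvRound(s_2, k_0) = 0xF5BD

0xF5BD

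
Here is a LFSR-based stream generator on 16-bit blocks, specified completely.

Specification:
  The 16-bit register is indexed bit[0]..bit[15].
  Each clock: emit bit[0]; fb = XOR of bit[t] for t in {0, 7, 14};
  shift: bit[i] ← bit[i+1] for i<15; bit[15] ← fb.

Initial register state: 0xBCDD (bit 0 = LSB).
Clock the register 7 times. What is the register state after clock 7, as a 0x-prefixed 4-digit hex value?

reg_0 = 0xBCDD
clock 1: out=1, reg = 0x5E6E
clock 2: out=0, reg = 0xAF37
clock 3: out=1, reg = 0xD79B
clock 4: out=1, reg = 0xEBCD
clock 5: out=1, reg = 0xF5E6
clock 6: out=0, reg = 0x7AF3
clock 7: out=1, reg = 0xBD79

0xBD79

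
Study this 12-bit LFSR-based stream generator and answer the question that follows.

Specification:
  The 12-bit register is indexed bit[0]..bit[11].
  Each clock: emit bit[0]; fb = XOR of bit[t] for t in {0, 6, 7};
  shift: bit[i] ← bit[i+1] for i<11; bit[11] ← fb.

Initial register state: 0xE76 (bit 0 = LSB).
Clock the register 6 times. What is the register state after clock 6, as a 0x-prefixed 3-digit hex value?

0xCF9

reg_0 = 0xE76
clock 1: out=0, reg = 0xF3B
clock 2: out=1, reg = 0xF9D
clock 3: out=1, reg = 0x7CE
clock 4: out=0, reg = 0x3E7
clock 5: out=1, reg = 0x9F3
clock 6: out=1, reg = 0xCF9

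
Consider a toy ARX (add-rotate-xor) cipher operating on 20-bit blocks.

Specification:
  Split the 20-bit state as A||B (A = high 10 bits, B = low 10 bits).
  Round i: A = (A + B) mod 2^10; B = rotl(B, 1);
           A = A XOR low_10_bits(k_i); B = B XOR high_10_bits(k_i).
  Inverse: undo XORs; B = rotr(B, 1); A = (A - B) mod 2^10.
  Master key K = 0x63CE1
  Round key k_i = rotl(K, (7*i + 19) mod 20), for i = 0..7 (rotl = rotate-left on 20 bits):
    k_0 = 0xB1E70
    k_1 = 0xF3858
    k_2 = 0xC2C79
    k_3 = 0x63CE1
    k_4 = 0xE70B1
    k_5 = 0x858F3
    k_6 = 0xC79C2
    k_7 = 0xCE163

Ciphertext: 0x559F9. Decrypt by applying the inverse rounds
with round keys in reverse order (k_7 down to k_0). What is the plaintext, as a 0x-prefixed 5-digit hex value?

0x73EAD

s_0 = ciphertext = 0x559F9
s_1 = InvRound(s_0, k_7) = 0x35760
s_2 = InvRound(s_1, k_6) = 0x3603F
s_3 = InvRound(s_2, k_5) = 0x45F14
s_4 = InvRound(s_3, k_4) = 0x58844
s_5 = InvRound(s_4, k_3) = 0xA7AE5
s_6 = InvRound(s_5, k_2) = 0x7C0F7
s_7 = InvRound(s_6, k_1) = 0x8339C
s_8 = InvRound(s_7, k_0) = 0x73EAD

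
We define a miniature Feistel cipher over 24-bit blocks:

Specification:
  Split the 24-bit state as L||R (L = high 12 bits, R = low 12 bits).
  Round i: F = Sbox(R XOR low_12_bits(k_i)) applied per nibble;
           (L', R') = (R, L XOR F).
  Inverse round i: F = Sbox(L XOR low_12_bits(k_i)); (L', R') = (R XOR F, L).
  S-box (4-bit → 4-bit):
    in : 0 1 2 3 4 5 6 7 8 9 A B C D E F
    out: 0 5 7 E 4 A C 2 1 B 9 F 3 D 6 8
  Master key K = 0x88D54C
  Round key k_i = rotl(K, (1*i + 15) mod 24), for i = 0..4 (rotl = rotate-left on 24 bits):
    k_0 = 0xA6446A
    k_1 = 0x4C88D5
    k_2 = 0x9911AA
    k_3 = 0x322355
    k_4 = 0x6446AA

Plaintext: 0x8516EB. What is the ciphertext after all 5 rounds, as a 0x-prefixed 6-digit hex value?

s_0 = plaintext = 0x8516EB
s_1 = Round(s_0, k_0) = 0x6EBF44
s_2 = Round(s_1, k_1) = 0xF4445E
s_3 = Round(s_2, k_2) = 0x45E5C0
s_4 = Round(s_3, k_3) = 0x5C08E4
s_5 = Round(s_4, k_4) = 0x8E4386

0x8E4386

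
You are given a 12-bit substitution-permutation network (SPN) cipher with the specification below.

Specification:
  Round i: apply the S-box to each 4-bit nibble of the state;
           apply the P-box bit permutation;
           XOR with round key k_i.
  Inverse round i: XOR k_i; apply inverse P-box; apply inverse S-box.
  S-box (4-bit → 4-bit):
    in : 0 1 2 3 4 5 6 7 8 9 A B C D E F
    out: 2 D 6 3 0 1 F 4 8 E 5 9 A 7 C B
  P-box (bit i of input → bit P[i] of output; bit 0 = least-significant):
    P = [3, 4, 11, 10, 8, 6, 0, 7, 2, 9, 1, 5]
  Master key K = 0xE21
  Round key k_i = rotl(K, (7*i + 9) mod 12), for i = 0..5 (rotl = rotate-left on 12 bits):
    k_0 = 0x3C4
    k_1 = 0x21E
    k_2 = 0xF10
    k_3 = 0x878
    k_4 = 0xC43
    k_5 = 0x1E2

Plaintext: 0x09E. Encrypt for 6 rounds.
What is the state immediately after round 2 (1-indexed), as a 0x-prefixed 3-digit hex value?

s_0 = plaintext = 0x09E
s_1 = Round(s_0, k_0) = 0xD05
s_2 = Round(s_1, k_1) = 0x050
s_3 = Round(s_2, k_2) = 0xC00
s_4 = Round(s_3, k_3) = 0xA08
s_5 = Round(s_4, k_4) = 0x805
s_6 = Round(s_5, k_5) = 0x18A

0x050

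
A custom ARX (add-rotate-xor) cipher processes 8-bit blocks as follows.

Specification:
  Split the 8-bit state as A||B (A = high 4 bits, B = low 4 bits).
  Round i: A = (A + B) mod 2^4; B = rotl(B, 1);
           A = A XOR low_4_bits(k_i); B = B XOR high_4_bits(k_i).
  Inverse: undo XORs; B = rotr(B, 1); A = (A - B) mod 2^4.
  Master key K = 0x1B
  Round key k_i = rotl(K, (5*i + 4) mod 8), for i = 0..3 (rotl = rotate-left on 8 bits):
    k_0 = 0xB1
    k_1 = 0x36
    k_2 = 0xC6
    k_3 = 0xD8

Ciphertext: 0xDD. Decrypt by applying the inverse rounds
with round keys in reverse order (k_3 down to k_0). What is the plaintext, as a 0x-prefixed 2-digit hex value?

s_0 = ciphertext = 0xDD
s_1 = InvRound(s_0, k_3) = 0x50
s_2 = InvRound(s_1, k_2) = 0xD6
s_3 = InvRound(s_2, k_1) = 0x1A
s_4 = InvRound(s_3, k_0) = 0x88

0x88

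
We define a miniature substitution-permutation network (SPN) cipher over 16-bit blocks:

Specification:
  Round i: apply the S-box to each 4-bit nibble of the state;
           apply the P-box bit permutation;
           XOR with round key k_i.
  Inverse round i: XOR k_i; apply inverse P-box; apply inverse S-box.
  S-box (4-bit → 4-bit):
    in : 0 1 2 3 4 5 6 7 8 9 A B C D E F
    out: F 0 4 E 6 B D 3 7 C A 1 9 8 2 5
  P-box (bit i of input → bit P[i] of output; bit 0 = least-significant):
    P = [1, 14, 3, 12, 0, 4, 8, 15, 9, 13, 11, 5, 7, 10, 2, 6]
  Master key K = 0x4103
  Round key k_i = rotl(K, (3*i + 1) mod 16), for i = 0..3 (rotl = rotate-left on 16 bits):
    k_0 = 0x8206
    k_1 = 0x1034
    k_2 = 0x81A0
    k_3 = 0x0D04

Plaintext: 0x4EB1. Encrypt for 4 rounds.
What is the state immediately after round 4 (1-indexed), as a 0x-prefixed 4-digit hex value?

s_0 = plaintext = 0x4EB1
s_1 = Round(s_0, k_0) = 0xA603
s_2 = Round(s_1, k_1) = 0xCF4D
s_3 = Round(s_2, k_2) = 0x9A70
s_4 = Round(s_3, k_3) = 0x7D7B

0x7D7B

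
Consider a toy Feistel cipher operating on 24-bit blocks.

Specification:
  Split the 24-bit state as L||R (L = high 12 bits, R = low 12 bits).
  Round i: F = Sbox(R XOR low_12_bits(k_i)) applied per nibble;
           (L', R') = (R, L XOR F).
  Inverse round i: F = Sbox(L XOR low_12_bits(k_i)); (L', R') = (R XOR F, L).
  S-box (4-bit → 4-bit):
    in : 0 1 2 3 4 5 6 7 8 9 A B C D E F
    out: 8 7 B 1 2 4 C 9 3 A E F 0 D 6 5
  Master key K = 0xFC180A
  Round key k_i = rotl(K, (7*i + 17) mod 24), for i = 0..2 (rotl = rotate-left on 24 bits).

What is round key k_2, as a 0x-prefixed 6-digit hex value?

K = 0xFC180A
k_0 = rotl(K, (7*0+17) mod 24) = rotl(K, 17) = 0x15F830
k_1 = rotl(K, (7*1+17) mod 24) = rotl(K, 0) = 0xFC180A
k_2 = rotl(K, (7*2+17) mod 24) = rotl(K, 7) = 0x0C057E

0x0C057E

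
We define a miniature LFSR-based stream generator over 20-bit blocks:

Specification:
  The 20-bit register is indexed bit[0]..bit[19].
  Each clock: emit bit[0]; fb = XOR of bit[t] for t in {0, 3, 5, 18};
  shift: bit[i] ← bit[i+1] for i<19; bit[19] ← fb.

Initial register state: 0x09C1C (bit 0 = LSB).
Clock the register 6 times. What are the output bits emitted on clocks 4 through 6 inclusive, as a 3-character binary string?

110

reg_0 = 0x09C1C
clock 1: out=0, reg = 0x84E0E
clock 2: out=0, reg = 0xC2707
clock 3: out=1, reg = 0x61383
clock 4: out=1, reg = 0x309C1
clock 5: out=1, reg = 0x984E0
clock 6: out=0, reg = 0xCC270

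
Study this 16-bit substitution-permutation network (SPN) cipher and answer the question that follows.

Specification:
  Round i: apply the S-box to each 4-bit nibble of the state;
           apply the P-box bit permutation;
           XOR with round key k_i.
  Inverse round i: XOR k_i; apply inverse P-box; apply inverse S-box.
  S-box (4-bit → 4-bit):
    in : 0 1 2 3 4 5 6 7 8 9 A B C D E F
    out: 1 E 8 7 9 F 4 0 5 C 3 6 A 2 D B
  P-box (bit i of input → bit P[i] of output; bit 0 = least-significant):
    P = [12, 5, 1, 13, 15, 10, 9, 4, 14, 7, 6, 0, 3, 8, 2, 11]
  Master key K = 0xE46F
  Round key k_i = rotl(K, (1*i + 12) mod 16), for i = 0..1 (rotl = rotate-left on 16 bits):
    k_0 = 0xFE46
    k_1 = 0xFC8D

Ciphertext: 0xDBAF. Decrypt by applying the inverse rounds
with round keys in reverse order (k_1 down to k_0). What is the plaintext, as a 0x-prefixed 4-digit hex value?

s_0 = ciphertext = 0xDBAF
s_1 = InvRound(s_0, k_1) = 0xD7B1
s_2 = InvRound(s_1, k_0) = 0x1121

0x1121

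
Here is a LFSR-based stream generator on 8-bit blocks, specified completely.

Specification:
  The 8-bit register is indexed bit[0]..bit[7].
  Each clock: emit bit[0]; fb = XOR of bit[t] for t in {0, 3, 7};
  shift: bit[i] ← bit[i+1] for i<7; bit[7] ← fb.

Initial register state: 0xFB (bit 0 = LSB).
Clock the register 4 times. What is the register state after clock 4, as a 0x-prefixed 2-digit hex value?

reg_0 = 0xFB
clock 1: out=1, reg = 0xFD
clock 2: out=1, reg = 0xFE
clock 3: out=0, reg = 0x7F
clock 4: out=1, reg = 0x3F

0x3F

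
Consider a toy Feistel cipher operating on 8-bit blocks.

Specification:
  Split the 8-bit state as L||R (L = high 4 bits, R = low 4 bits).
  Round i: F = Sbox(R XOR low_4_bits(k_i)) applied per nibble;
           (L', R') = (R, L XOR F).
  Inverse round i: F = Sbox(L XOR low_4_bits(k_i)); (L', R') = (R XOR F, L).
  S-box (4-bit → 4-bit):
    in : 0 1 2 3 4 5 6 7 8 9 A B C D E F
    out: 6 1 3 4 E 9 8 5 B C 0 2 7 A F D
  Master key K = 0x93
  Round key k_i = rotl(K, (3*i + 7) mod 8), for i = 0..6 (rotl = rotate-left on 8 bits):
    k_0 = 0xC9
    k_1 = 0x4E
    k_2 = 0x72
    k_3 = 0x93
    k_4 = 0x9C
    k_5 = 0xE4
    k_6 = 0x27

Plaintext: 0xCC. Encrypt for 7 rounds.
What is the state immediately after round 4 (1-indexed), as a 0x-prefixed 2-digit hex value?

s_0 = plaintext = 0xCC
s_1 = Round(s_0, k_0) = 0xC5
s_2 = Round(s_1, k_1) = 0x5E
s_3 = Round(s_2, k_2) = 0xE2
s_4 = Round(s_3, k_3) = 0x2F
s_5 = Round(s_4, k_4) = 0xF6
s_6 = Round(s_5, k_5) = 0x6C
s_7 = Round(s_6, k_6) = 0xC4

0x2F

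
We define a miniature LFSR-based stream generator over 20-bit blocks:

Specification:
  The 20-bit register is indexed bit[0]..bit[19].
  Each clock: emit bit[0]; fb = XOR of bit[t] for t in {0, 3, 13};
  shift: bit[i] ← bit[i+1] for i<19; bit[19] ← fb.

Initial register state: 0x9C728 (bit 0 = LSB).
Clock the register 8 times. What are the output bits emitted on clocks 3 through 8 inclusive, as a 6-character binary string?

reg_0 = 0x9C728
clock 1: out=0, reg = 0xCE394
clock 2: out=0, reg = 0xE71CA
clock 3: out=0, reg = 0x738E5
clock 4: out=1, reg = 0x39C72
clock 5: out=0, reg = 0x1CE39
clock 6: out=1, reg = 0x0E71C
clock 7: out=0, reg = 0x0738E
clock 8: out=0, reg = 0x039C7

010100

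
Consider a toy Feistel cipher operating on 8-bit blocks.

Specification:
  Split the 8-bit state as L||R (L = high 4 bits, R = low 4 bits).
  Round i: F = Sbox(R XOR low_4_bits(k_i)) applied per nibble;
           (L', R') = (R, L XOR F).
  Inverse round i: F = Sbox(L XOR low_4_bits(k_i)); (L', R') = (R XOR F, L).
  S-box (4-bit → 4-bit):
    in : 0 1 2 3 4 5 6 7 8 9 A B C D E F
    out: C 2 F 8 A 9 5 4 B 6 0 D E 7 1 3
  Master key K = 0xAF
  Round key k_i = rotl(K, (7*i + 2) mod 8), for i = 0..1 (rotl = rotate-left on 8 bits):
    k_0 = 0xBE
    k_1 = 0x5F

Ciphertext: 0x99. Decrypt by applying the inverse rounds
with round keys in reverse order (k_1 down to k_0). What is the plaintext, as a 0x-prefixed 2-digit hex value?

0x6C

s_0 = ciphertext = 0x99
s_1 = InvRound(s_0, k_1) = 0xC9
s_2 = InvRound(s_1, k_0) = 0x6C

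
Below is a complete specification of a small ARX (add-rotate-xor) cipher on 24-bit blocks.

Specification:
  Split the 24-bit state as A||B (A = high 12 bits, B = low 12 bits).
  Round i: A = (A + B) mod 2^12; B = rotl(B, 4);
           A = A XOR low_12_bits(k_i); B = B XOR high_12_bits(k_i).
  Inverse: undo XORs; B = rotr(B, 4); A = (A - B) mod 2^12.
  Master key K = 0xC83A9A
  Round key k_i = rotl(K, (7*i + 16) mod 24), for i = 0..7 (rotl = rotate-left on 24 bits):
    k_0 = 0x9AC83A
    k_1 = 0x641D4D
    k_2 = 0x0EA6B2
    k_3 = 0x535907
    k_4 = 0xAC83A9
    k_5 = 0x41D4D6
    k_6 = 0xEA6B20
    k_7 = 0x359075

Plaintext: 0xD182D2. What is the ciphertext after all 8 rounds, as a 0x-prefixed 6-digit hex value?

0xB37940

s_0 = plaintext = 0xD182D2
s_1 = Round(s_0, k_0) = 0x7D048E
s_2 = Round(s_1, k_1) = 0x113EA5
s_3 = Round(s_2, k_2) = 0x90AAB4
s_4 = Round(s_3, k_3) = 0xAB9E7F
s_5 = Round(s_4, k_4) = 0xA91D36
s_6 = Round(s_5, k_5) = 0x311770
s_7 = Round(s_6, k_6) = 0x1A19A1
s_8 = Round(s_7, k_7) = 0xB37940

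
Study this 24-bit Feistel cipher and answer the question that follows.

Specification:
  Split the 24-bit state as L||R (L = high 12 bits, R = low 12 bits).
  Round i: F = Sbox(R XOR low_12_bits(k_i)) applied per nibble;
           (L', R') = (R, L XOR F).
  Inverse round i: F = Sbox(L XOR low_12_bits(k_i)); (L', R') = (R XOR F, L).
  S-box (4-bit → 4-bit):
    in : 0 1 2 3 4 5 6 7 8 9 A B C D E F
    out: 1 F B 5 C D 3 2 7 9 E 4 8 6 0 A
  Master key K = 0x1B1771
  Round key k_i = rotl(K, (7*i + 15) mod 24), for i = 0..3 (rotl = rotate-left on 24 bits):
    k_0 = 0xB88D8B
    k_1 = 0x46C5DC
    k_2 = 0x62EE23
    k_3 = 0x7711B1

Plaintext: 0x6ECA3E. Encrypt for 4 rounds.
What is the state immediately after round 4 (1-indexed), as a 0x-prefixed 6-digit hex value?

s_0 = plaintext = 0x6ECA3E
s_1 = Round(s_0, k_0) = 0xA3E4A1
s_2 = Round(s_1, k_1) = 0x4A1518
s_3 = Round(s_2, k_2) = 0x5180F5
s_4 = Round(s_3, k_3) = 0x0F5AD4

0x0F5AD4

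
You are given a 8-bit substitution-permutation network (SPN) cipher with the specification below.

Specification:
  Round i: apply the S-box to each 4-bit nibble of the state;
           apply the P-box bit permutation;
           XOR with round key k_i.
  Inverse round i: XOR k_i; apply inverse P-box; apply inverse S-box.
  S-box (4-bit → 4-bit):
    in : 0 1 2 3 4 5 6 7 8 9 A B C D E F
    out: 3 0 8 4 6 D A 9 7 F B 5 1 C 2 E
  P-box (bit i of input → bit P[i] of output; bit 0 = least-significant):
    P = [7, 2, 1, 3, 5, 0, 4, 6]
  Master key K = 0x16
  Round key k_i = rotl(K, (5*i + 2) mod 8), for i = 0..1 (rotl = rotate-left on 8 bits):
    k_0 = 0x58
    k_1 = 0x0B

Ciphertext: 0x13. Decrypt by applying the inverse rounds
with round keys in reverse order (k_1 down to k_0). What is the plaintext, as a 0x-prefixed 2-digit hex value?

s_0 = ciphertext = 0x13
s_1 = InvRound(s_0, k_1) = 0x32
s_2 = InvRound(s_1, k_0) = 0x7D

0x7D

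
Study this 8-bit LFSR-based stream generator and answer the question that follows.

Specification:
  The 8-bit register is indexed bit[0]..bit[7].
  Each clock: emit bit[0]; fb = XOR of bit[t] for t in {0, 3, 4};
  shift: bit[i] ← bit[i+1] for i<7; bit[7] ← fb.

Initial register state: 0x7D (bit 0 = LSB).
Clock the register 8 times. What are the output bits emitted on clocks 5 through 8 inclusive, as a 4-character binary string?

reg_0 = 0x7D
clock 1: out=1, reg = 0xBE
clock 2: out=0, reg = 0x5F
clock 3: out=1, reg = 0xAF
clock 4: out=1, reg = 0x57
clock 5: out=1, reg = 0x2B
clock 6: out=1, reg = 0x15
clock 7: out=1, reg = 0x0A
clock 8: out=0, reg = 0x85

1110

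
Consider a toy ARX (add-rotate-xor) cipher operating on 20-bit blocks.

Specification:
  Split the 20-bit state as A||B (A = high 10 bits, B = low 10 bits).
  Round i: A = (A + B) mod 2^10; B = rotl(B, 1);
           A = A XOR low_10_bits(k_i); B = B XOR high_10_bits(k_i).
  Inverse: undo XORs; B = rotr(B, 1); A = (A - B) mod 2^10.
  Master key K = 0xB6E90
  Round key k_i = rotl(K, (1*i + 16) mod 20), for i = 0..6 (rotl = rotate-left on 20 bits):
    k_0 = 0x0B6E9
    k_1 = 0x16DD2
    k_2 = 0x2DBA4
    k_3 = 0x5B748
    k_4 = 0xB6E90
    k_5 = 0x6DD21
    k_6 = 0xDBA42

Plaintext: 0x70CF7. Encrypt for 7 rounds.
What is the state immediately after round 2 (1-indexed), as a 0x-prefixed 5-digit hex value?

0xF13DD

s_0 = plaintext = 0x70CF7
s_1 = Round(s_0, k_0) = 0x14DC3
s_2 = Round(s_1, k_1) = 0xF13DD
s_3 = Round(s_2, k_2) = 0x0170D
s_4 = Round(s_3, k_3) = 0x16B76
s_5 = Round(s_4, k_4) = 0x50036
s_6 = Round(s_5, k_5) = 0x15DDB
s_7 = Round(s_6, k_6) = 0x1C0D8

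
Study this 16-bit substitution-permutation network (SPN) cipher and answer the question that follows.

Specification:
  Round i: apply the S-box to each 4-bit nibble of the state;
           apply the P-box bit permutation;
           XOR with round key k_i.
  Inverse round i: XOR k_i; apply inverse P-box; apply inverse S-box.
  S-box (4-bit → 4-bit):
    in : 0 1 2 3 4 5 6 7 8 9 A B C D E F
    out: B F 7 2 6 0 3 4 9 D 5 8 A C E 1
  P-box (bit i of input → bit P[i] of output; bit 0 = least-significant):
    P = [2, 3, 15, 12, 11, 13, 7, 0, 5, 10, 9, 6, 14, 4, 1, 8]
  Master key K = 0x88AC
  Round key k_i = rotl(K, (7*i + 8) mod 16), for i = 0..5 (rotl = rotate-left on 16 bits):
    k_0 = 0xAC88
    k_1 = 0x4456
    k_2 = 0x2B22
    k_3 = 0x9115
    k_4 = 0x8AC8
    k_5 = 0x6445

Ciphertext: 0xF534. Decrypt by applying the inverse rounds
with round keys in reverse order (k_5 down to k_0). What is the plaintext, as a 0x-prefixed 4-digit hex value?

s_0 = ciphertext = 0xF534
s_1 = InvRound(s_0, k_5) = 0xC8BD
s_2 = InvRound(s_1, k_4) = 0x69BF
s_3 = InvRound(s_2, k_3) = 0xAF2E
s_4 = InvRound(s_3, k_2) = 0x5352
s_5 = InvRound(s_4, k_1) = 0xB458
s_6 = InvRound(s_5, k_0) = 0x3BAB

0x3BAB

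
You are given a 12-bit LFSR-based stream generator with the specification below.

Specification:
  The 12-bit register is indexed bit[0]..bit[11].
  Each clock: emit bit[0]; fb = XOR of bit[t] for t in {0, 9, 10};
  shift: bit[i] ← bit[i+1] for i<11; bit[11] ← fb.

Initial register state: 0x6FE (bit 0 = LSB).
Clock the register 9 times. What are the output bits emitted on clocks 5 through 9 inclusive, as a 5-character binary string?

11110

reg_0 = 0x6FE
clock 1: out=0, reg = 0x37F
clock 2: out=1, reg = 0x1BF
clock 3: out=1, reg = 0x8DF
clock 4: out=1, reg = 0xC6F
clock 5: out=1, reg = 0x637
clock 6: out=1, reg = 0xB1B
clock 7: out=1, reg = 0x58D
clock 8: out=1, reg = 0x2C6
clock 9: out=0, reg = 0x963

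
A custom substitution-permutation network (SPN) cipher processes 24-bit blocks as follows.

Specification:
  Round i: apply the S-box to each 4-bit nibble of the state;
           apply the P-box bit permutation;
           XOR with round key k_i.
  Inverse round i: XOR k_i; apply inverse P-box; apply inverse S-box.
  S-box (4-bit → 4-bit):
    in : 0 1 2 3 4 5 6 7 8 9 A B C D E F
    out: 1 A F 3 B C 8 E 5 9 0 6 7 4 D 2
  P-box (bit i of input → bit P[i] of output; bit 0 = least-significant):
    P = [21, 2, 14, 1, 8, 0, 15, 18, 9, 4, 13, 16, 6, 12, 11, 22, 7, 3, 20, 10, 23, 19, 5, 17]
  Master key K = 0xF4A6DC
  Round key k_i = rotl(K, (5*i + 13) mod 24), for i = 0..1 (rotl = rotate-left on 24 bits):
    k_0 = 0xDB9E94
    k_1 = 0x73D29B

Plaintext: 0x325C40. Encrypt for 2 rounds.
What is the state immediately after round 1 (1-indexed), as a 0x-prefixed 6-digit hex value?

0x27B10D

s_0 = plaintext = 0x325C40
s_1 = Round(s_0, k_0) = 0x27B10D
s_2 = Round(s_1, k_1) = 0xE88FA3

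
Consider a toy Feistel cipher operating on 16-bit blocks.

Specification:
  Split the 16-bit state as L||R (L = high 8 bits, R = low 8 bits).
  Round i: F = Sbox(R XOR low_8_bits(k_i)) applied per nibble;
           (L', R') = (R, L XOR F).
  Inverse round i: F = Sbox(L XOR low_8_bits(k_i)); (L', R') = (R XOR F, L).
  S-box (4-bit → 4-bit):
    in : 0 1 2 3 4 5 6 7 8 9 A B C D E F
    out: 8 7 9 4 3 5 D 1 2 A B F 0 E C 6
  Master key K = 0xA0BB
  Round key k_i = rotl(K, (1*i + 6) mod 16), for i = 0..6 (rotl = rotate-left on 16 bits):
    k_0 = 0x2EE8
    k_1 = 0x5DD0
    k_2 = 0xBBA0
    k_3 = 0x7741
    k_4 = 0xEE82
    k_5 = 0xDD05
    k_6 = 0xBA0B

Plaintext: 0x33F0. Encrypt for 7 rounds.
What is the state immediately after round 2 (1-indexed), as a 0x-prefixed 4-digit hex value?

0x4157

s_0 = plaintext = 0x33F0
s_1 = Round(s_0, k_0) = 0xF041
s_2 = Round(s_1, k_1) = 0x4157
s_3 = Round(s_2, k_2) = 0x5720
s_4 = Round(s_3, k_3) = 0x2080
s_5 = Round(s_4, k_4) = 0x80A9
s_6 = Round(s_5, k_5) = 0xA930
s_7 = Round(s_6, k_6) = 0x30E6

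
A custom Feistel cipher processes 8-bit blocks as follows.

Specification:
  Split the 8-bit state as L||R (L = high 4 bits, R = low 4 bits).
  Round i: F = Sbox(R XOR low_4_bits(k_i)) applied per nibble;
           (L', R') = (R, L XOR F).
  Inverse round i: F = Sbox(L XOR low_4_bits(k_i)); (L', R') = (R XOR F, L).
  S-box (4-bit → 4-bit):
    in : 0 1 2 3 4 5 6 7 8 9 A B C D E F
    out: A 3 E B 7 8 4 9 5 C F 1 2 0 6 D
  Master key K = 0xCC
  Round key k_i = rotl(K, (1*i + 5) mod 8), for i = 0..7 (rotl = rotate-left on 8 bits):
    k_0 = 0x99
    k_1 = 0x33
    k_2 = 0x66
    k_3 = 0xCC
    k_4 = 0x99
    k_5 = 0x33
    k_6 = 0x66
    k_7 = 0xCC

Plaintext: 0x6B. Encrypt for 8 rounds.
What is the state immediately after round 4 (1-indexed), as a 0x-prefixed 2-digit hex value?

0xAE

s_0 = plaintext = 0x6B
s_1 = Round(s_0, k_0) = 0xB8
s_2 = Round(s_1, k_1) = 0x8A
s_3 = Round(s_2, k_2) = 0xAA
s_4 = Round(s_3, k_3) = 0xAE
s_5 = Round(s_4, k_4) = 0xE3
s_6 = Round(s_5, k_5) = 0x34
s_7 = Round(s_6, k_6) = 0x4D
s_8 = Round(s_7, k_7) = 0xD7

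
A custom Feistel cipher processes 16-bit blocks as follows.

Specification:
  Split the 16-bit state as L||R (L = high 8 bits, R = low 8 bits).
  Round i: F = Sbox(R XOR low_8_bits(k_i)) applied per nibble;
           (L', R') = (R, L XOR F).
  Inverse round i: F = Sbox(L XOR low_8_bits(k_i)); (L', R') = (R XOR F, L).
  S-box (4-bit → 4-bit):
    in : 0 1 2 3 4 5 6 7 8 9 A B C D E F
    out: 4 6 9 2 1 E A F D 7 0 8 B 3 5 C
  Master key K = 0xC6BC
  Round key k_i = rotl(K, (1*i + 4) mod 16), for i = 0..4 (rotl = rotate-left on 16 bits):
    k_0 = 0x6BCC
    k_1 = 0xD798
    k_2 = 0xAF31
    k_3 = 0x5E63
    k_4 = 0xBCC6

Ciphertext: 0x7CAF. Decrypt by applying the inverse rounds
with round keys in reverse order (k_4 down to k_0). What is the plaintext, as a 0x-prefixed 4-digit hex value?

s_0 = ciphertext = 0x7CAF
s_1 = InvRound(s_0, k_4) = 0x2F7C
s_2 = InvRound(s_1, k_3) = 0x672F
s_3 = InvRound(s_2, k_2) = 0xC567
s_4 = InvRound(s_3, k_1) = 0x84C5
s_5 = InvRound(s_4, k_0) = 0xD884

0xD884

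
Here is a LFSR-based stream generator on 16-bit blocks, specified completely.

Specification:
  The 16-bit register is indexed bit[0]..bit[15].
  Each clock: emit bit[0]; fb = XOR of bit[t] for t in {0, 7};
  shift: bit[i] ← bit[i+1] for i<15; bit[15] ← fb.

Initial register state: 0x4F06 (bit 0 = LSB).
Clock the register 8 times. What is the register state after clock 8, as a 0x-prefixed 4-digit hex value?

reg_0 = 0x4F06
clock 1: out=0, reg = 0x2783
clock 2: out=1, reg = 0x13C1
clock 3: out=1, reg = 0x09E0
clock 4: out=0, reg = 0x84F0
clock 5: out=0, reg = 0xC278
clock 6: out=0, reg = 0x613C
clock 7: out=0, reg = 0x309E
clock 8: out=0, reg = 0x984F

0x984F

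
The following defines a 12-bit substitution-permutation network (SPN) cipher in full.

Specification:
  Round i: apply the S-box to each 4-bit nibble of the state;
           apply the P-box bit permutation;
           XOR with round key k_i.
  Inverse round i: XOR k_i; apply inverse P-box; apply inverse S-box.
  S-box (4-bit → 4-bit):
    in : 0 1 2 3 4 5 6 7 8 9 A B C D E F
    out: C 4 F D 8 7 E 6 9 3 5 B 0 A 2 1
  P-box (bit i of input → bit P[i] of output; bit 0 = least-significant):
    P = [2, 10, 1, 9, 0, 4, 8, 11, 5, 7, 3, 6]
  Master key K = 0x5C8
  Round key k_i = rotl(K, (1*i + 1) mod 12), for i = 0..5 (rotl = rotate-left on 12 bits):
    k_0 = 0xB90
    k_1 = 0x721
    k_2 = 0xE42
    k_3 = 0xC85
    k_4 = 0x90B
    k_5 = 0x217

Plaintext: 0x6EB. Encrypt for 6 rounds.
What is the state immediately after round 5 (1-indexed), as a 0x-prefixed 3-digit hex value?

s_0 = plaintext = 0x6EB
s_1 = Round(s_0, k_0) = 0xD4C
s_2 = Round(s_1, k_1) = 0xFE1
s_3 = Round(s_2, k_2) = 0xE70
s_4 = Round(s_3, k_3) = 0xF17
s_5 = Round(s_4, k_4) = 0xC29
s_6 = Round(s_5, k_5) = 0xF02

0xC29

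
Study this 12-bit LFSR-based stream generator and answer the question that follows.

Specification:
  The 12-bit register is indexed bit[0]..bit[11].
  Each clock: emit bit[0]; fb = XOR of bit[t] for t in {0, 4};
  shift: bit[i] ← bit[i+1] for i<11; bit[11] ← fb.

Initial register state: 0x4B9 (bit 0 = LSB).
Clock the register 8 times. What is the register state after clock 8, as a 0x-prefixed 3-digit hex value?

reg_0 = 0x4B9
clock 1: out=1, reg = 0x25C
clock 2: out=0, reg = 0x92E
clock 3: out=0, reg = 0x497
clock 4: out=1, reg = 0x24B
clock 5: out=1, reg = 0x925
clock 6: out=1, reg = 0xC92
clock 7: out=0, reg = 0xE49
clock 8: out=1, reg = 0xF24

0xF24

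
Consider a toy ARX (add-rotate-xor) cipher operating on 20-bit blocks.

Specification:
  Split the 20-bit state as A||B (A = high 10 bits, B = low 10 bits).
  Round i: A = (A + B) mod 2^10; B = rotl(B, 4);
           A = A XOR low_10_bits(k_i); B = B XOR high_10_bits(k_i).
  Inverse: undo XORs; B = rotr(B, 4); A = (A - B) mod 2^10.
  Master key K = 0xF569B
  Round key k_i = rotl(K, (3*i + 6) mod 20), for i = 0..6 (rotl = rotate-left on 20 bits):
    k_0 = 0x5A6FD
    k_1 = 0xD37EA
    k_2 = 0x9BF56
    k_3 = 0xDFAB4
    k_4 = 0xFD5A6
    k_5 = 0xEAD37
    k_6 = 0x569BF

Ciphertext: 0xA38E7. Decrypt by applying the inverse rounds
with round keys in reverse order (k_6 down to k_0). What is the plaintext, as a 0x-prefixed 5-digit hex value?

s_0 = ciphertext = 0xA38E7
s_1 = InvRound(s_0, k_6) = 0xF5B5B
s_2 = InvRound(s_1, k_5) = 0xB480F
s_3 = InvRound(s_2, k_4) = 0x2D6BF
s_4 = InvRound(s_3, k_3) = 0x6945C
s_5 = InvRound(s_4, k_2) = 0x840E3
s_6 = InvRound(s_5, k_1) = 0x903BA
s_7 = InvRound(s_6, k_0) = 0xF40ED

0xF40ED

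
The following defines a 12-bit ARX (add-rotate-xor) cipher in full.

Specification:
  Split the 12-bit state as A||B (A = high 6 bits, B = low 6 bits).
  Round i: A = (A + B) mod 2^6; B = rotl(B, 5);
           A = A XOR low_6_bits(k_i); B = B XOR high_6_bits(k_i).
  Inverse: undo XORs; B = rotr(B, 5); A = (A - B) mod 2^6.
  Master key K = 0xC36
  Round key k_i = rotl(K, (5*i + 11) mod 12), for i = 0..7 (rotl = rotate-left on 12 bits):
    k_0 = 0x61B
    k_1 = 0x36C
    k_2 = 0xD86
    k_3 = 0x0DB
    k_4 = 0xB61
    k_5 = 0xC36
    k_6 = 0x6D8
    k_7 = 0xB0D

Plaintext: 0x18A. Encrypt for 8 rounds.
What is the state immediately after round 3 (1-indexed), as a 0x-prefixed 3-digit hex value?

0x847

s_0 = plaintext = 0x18A
s_1 = Round(s_0, k_0) = 0x2DD
s_2 = Round(s_1, k_1) = 0x123
s_3 = Round(s_2, k_2) = 0x847
s_4 = Round(s_3, k_3) = 0xCE0
s_5 = Round(s_4, k_4) = 0xCBD
s_6 = Round(s_5, k_5) = 0x64E
s_7 = Round(s_6, k_6) = 0xFDC
s_8 = Round(s_7, k_7) = 0x5A2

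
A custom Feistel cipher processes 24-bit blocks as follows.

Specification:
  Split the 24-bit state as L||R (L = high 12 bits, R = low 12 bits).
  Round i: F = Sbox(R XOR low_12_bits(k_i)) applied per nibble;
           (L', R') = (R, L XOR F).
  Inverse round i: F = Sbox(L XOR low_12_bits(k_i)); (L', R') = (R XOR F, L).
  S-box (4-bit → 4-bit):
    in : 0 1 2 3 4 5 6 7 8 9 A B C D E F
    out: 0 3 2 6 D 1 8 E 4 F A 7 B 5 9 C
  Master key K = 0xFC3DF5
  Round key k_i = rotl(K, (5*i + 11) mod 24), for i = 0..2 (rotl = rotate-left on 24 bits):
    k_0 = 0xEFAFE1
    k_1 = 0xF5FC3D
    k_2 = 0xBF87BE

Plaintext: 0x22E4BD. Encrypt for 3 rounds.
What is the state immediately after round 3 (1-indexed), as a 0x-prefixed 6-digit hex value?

s_0 = plaintext = 0x22E4BD
s_1 = Round(s_0, k_0) = 0x4BD535
s_2 = Round(s_1, k_1) = 0x535BB9
s_3 = Round(s_2, k_2) = 0xBB9E3B

0xBB9E3B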